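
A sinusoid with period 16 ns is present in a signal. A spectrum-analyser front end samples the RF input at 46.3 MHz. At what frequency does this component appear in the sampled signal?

T = 16 ns → f = 1/T = 62.5 MHz.
62.5 MHz mod fs = 16.2 MHz.
16.2 MHz ≤ fs/2 = 23.15 MHz, appears at 16.2 MHz.

16.2 MHz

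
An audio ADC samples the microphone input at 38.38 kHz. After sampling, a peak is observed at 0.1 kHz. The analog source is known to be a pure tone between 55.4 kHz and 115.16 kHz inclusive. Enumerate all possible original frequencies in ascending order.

76.66 kHz, 76.86 kHz, 115.04 kHz

Frequencies that alias to 0.1 kHz are k·fs ± 0.1 kHz for integer k ≥ 0.
k=0: 0.1 kHz.
k=1: 38.28 kHz, 38.48 kHz.
k=2: 76.66 kHz, 76.86 kHz.
k=3: 115.04 kHz, 115.24 kHz.
k=4: 153.42 kHz, 153.62 kHz.
Within [55.4 kHz, 115.16 kHz]: 76.66 kHz, 76.86 kHz, 115.04 kHz.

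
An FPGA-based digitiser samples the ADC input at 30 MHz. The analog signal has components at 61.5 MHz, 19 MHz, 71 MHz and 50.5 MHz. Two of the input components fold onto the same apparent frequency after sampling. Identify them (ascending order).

fs/2 = 15 MHz.
61.5 MHz mod fs = 1.5 MHz.
1.5 MHz ≤ fs/2 = 15 MHz, appears at 1.5 MHz.
19 MHz > fs/2 = 15 MHz, folds to fs − 19 MHz = 11 MHz.
71 MHz mod fs = 11 MHz.
11 MHz ≤ fs/2 = 15 MHz, appears at 11 MHz.
50.5 MHz mod fs = 20.5 MHz.
20.5 MHz > fs/2 = 15 MHz, folds to fs − 20.5 MHz = 9.5 MHz.
19 MHz and 71 MHz both map to 11 MHz.

19 MHz, 71 MHz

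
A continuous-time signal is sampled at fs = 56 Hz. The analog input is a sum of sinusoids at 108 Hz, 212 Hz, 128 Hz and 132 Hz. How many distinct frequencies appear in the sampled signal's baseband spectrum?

fs/2 = 28 Hz.
108 Hz mod fs = 52 Hz.
52 Hz > fs/2 = 28 Hz, folds to fs − 52 Hz = 4 Hz.
212 Hz mod fs = 44 Hz.
44 Hz > fs/2 = 28 Hz, folds to fs − 44 Hz = 12 Hz.
128 Hz mod fs = 16 Hz.
16 Hz ≤ fs/2 = 28 Hz, appears at 16 Hz.
132 Hz mod fs = 20 Hz.
20 Hz ≤ fs/2 = 28 Hz, appears at 20 Hz.
Distinct values: {4 Hz, 12 Hz, 16 Hz, 20 Hz} → 4.

4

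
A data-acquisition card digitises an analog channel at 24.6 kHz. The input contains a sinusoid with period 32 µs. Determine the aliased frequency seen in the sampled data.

6.65 kHz

T = 32 µs → f = 1/T = 31.25 kHz.
31.25 kHz mod fs = 6.65 kHz.
6.65 kHz ≤ fs/2 = 12.3 kHz, appears at 6.65 kHz.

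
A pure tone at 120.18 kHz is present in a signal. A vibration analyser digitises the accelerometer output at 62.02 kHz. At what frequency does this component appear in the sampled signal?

3.86 kHz

120.18 kHz mod fs = 58.16 kHz.
58.16 kHz > fs/2 = 31.01 kHz, folds to fs − 58.16 kHz = 3.86 kHz.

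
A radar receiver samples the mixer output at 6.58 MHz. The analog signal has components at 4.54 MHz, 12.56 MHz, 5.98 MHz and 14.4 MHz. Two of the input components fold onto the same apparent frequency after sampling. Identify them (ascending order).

fs/2 = 3.29 MHz.
4.54 MHz > fs/2 = 3.29 MHz, folds to fs − 4.54 MHz = 2.04 MHz.
12.56 MHz mod fs = 5.98 MHz.
5.98 MHz > fs/2 = 3.29 MHz, folds to fs − 5.98 MHz = 0.6 MHz.
5.98 MHz > fs/2 = 3.29 MHz, folds to fs − 5.98 MHz = 0.6 MHz.
14.4 MHz mod fs = 1.24 MHz.
1.24 MHz ≤ fs/2 = 3.29 MHz, appears at 1.24 MHz.
5.98 MHz and 12.56 MHz both map to 0.6 MHz.

5.98 MHz, 12.56 MHz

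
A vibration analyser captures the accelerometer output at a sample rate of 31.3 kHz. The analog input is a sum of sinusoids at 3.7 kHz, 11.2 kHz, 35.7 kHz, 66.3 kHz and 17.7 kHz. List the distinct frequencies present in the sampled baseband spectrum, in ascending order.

fs/2 = 15.65 kHz.
3.7 kHz ≤ fs/2 = 15.65 kHz, passes unchanged.
11.2 kHz ≤ fs/2 = 15.65 kHz, passes unchanged.
35.7 kHz mod fs = 4.4 kHz.
4.4 kHz ≤ fs/2 = 15.65 kHz, appears at 4.4 kHz.
66.3 kHz mod fs = 3.7 kHz.
3.7 kHz ≤ fs/2 = 15.65 kHz, appears at 3.7 kHz.
17.7 kHz > fs/2 = 15.65 kHz, folds to fs − 17.7 kHz = 13.6 kHz.
Distinct values: {3.7 kHz, 4.4 kHz, 11.2 kHz, 13.6 kHz}.

3.7 kHz, 4.4 kHz, 11.2 kHz, 13.6 kHz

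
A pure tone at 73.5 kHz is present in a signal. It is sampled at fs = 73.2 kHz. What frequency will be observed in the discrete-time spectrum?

0.3 kHz

73.5 kHz mod fs = 0.3 kHz.
0.3 kHz ≤ fs/2 = 36.6 kHz, appears at 0.3 kHz.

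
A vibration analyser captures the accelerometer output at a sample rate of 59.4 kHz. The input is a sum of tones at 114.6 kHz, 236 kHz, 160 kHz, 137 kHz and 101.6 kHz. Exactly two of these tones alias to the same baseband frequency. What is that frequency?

fs/2 = 29.7 kHz.
114.6 kHz mod fs = 55.2 kHz.
55.2 kHz > fs/2 = 29.7 kHz, folds to fs − 55.2 kHz = 4.2 kHz.
236 kHz mod fs = 57.8 kHz.
57.8 kHz > fs/2 = 29.7 kHz, folds to fs − 57.8 kHz = 1.6 kHz.
160 kHz mod fs = 41.2 kHz.
41.2 kHz > fs/2 = 29.7 kHz, folds to fs − 41.2 kHz = 18.2 kHz.
137 kHz mod fs = 18.2 kHz.
18.2 kHz ≤ fs/2 = 29.7 kHz, appears at 18.2 kHz.
101.6 kHz mod fs = 42.2 kHz.
42.2 kHz > fs/2 = 29.7 kHz, folds to fs − 42.2 kHz = 17.2 kHz.
137 kHz and 160 kHz both map to 18.2 kHz.

18.2 kHz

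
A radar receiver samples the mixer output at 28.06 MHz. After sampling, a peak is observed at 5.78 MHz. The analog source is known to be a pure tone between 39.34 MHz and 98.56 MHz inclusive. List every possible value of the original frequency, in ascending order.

50.34 MHz, 61.9 MHz, 78.4 MHz, 89.96 MHz

Frequencies that alias to 5.78 MHz are k·fs ± 5.78 MHz for integer k ≥ 0.
k=0: 5.78 MHz.
k=1: 22.28 MHz, 33.84 MHz.
k=2: 50.34 MHz, 61.9 MHz.
k=3: 78.4 MHz, 89.96 MHz.
k=4: 106.46 MHz, 118.02 MHz.
Within [39.34 MHz, 98.56 MHz]: 50.34 MHz, 61.9 MHz, 78.4 MHz, 89.96 MHz.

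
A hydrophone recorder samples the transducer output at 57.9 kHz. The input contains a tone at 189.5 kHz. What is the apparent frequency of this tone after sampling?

15.8 kHz

189.5 kHz mod fs = 15.8 kHz.
15.8 kHz ≤ fs/2 = 28.95 kHz, appears at 15.8 kHz.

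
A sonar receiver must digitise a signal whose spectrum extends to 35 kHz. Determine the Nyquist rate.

Nyquist rate = 2 × 35 kHz = 70 kHz.

70 kHz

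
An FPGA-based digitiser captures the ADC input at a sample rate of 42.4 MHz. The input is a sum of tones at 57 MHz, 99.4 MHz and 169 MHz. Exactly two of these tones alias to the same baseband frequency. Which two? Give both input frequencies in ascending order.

57 MHz, 99.4 MHz

fs/2 = 21.2 MHz.
57 MHz mod fs = 14.6 MHz.
14.6 MHz ≤ fs/2 = 21.2 MHz, appears at 14.6 MHz.
99.4 MHz mod fs = 14.6 MHz.
14.6 MHz ≤ fs/2 = 21.2 MHz, appears at 14.6 MHz.
169 MHz mod fs = 41.8 MHz.
41.8 MHz > fs/2 = 21.2 MHz, folds to fs − 41.8 MHz = 0.6 MHz.
57 MHz and 99.4 MHz both map to 14.6 MHz.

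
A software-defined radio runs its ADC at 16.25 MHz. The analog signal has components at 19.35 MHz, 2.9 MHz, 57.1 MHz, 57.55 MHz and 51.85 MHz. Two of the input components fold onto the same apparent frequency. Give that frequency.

3.1 MHz

fs/2 = 8.125 MHz.
19.35 MHz mod fs = 3.1 MHz.
3.1 MHz ≤ fs/2 = 8.125 MHz, appears at 3.1 MHz.
2.9 MHz ≤ fs/2 = 8.125 MHz, passes unchanged.
57.1 MHz mod fs = 8.35 MHz.
8.35 MHz > fs/2 = 8.125 MHz, folds to fs − 8.35 MHz = 7.9 MHz.
57.55 MHz mod fs = 8.8 MHz.
8.8 MHz > fs/2 = 8.125 MHz, folds to fs − 8.8 MHz = 7.45 MHz.
51.85 MHz mod fs = 3.1 MHz.
3.1 MHz ≤ fs/2 = 8.125 MHz, appears at 3.1 MHz.
19.35 MHz and 51.85 MHz both map to 3.1 MHz.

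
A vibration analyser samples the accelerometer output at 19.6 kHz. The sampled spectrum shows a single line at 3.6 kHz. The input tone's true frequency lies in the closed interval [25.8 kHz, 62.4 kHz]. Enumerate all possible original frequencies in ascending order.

Frequencies that alias to 3.6 kHz are k·fs ± 3.6 kHz for integer k ≥ 0.
k=0: 3.6 kHz.
k=1: 16 kHz, 23.2 kHz.
k=2: 35.6 kHz, 42.8 kHz.
k=3: 55.2 kHz, 62.4 kHz.
k=4: 74.8 kHz, 82 kHz.
Within [25.8 kHz, 62.4 kHz]: 35.6 kHz, 42.8 kHz, 55.2 kHz, 62.4 kHz.

35.6 kHz, 42.8 kHz, 55.2 kHz, 62.4 kHz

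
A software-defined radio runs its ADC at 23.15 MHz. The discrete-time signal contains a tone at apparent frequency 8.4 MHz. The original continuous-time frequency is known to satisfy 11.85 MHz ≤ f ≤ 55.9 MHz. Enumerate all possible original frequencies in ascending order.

Frequencies that alias to 8.4 MHz are k·fs ± 8.4 MHz for integer k ≥ 0.
k=0: 8.4 MHz.
k=1: 14.75 MHz, 31.55 MHz.
k=2: 37.9 MHz, 54.7 MHz.
k=3: 61.05 MHz, 77.85 MHz.
Within [11.85 MHz, 55.9 MHz]: 14.75 MHz, 31.55 MHz, 37.9 MHz, 54.7 MHz.

14.75 MHz, 31.55 MHz, 37.9 MHz, 54.7 MHz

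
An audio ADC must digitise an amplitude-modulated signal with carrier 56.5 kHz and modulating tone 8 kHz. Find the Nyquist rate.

129 kHz

AM sidebands sit at fc ± fm = 48.5 kHz and 64.5 kHz.
Highest-frequency component: 64.5 kHz.
Nyquist rate = 2 × 64.5 kHz = 129 kHz.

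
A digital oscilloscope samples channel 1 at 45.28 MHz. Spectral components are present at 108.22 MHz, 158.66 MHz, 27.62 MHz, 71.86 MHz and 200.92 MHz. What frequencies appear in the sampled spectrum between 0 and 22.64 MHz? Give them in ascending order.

17.66 MHz, 18.7 MHz, 19.8 MHz, 22.46 MHz

fs/2 = 22.64 MHz.
108.22 MHz mod fs = 17.66 MHz.
17.66 MHz ≤ fs/2 = 22.64 MHz, appears at 17.66 MHz.
158.66 MHz mod fs = 22.82 MHz.
22.82 MHz > fs/2 = 22.64 MHz, folds to fs − 22.82 MHz = 22.46 MHz.
27.62 MHz > fs/2 = 22.64 MHz, folds to fs − 27.62 MHz = 17.66 MHz.
71.86 MHz mod fs = 26.58 MHz.
26.58 MHz > fs/2 = 22.64 MHz, folds to fs − 26.58 MHz = 18.7 MHz.
200.92 MHz mod fs = 19.8 MHz.
19.8 MHz ≤ fs/2 = 22.64 MHz, appears at 19.8 MHz.
Distinct values: {17.66 MHz, 18.7 MHz, 19.8 MHz, 22.46 MHz}.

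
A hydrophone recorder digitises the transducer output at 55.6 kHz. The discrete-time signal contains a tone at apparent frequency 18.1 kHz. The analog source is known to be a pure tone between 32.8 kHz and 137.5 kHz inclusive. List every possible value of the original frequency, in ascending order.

37.5 kHz, 73.7 kHz, 93.1 kHz, 129.3 kHz

Frequencies that alias to 18.1 kHz are k·fs ± 18.1 kHz for integer k ≥ 0.
k=0: 18.1 kHz.
k=1: 37.5 kHz, 73.7 kHz.
k=2: 93.1 kHz, 129.3 kHz.
k=3: 148.7 kHz, 184.9 kHz.
Within [32.8 kHz, 137.5 kHz]: 37.5 kHz, 73.7 kHz, 93.1 kHz, 129.3 kHz.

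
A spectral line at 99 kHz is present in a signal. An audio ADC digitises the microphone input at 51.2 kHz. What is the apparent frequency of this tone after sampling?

99 kHz mod fs = 47.8 kHz.
47.8 kHz > fs/2 = 25.6 kHz, folds to fs − 47.8 kHz = 3.4 kHz.

3.4 kHz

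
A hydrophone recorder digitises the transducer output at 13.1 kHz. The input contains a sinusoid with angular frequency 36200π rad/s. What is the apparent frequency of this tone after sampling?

ω = 36200π rad/s → f = ω/(2π) = 18100 Hz = 18.1 kHz.
18.1 kHz mod fs = 5 kHz.
5 kHz ≤ fs/2 = 6.55 kHz, appears at 5 kHz.

5 kHz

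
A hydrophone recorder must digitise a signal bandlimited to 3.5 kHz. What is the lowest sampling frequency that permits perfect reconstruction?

Nyquist rate = 2 × 3.5 kHz = 7 kHz.

7 kHz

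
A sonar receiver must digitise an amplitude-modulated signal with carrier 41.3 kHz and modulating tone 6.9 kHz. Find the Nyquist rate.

AM sidebands sit at fc ± fm = 34.4 kHz and 48.2 kHz.
Highest-frequency component: 48.2 kHz.
Nyquist rate = 2 × 48.2 kHz = 96.4 kHz.

96.4 kHz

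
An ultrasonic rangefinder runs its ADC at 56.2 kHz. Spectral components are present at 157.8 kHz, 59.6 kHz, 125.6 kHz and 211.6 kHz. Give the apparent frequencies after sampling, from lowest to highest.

3.4 kHz, 10.8 kHz, 13.2 kHz

fs/2 = 28.1 kHz.
157.8 kHz mod fs = 45.4 kHz.
45.4 kHz > fs/2 = 28.1 kHz, folds to fs − 45.4 kHz = 10.8 kHz.
59.6 kHz mod fs = 3.4 kHz.
3.4 kHz ≤ fs/2 = 28.1 kHz, appears at 3.4 kHz.
125.6 kHz mod fs = 13.2 kHz.
13.2 kHz ≤ fs/2 = 28.1 kHz, appears at 13.2 kHz.
211.6 kHz mod fs = 43 kHz.
43 kHz > fs/2 = 28.1 kHz, folds to fs − 43 kHz = 13.2 kHz.
Distinct values: {3.4 kHz, 10.8 kHz, 13.2 kHz}.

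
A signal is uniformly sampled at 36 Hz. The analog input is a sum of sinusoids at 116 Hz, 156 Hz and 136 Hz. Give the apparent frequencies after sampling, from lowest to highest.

fs/2 = 18 Hz.
116 Hz mod fs = 8 Hz.
8 Hz ≤ fs/2 = 18 Hz, appears at 8 Hz.
156 Hz mod fs = 12 Hz.
12 Hz ≤ fs/2 = 18 Hz, appears at 12 Hz.
136 Hz mod fs = 28 Hz.
28 Hz > fs/2 = 18 Hz, folds to fs − 28 Hz = 8 Hz.
Distinct values: {8 Hz, 12 Hz}.

8 Hz, 12 Hz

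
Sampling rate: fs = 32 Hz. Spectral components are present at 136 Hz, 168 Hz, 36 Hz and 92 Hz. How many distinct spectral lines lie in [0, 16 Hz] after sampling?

2

fs/2 = 16 Hz.
136 Hz mod fs = 8 Hz.
8 Hz ≤ fs/2 = 16 Hz, appears at 8 Hz.
168 Hz mod fs = 8 Hz.
8 Hz ≤ fs/2 = 16 Hz, appears at 8 Hz.
36 Hz mod fs = 4 Hz.
4 Hz ≤ fs/2 = 16 Hz, appears at 4 Hz.
92 Hz mod fs = 28 Hz.
28 Hz > fs/2 = 16 Hz, folds to fs − 28 Hz = 4 Hz.
Distinct values: {4 Hz, 8 Hz} → 2.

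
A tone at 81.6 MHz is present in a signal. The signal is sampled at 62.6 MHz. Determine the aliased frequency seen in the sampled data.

81.6 MHz mod fs = 19 MHz.
19 MHz ≤ fs/2 = 31.3 MHz, appears at 19 MHz.

19 MHz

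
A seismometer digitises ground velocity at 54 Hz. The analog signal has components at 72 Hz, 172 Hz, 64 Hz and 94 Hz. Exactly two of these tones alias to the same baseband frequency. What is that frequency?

fs/2 = 27 Hz.
72 Hz mod fs = 18 Hz.
18 Hz ≤ fs/2 = 27 Hz, appears at 18 Hz.
172 Hz mod fs = 10 Hz.
10 Hz ≤ fs/2 = 27 Hz, appears at 10 Hz.
64 Hz mod fs = 10 Hz.
10 Hz ≤ fs/2 = 27 Hz, appears at 10 Hz.
94 Hz mod fs = 40 Hz.
40 Hz > fs/2 = 27 Hz, folds to fs − 40 Hz = 14 Hz.
64 Hz and 172 Hz both map to 10 Hz.

10 Hz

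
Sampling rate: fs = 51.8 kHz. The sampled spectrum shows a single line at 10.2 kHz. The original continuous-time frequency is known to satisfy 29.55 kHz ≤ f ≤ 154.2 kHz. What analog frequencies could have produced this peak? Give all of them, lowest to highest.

Frequencies that alias to 10.2 kHz are k·fs ± 10.2 kHz for integer k ≥ 0.
k=0: 10.2 kHz.
k=1: 41.6 kHz, 62 kHz.
k=2: 93.4 kHz, 113.8 kHz.
k=3: 145.2 kHz, 165.6 kHz.
k=4: 197 kHz, 217.4 kHz.
Within [29.55 kHz, 154.2 kHz]: 41.6 kHz, 62 kHz, 93.4 kHz, 113.8 kHz, 145.2 kHz.

41.6 kHz, 62 kHz, 93.4 kHz, 113.8 kHz, 145.2 kHz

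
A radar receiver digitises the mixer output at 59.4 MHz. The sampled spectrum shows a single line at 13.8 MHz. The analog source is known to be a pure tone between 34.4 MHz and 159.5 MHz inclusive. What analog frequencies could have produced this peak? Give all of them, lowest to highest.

Frequencies that alias to 13.8 MHz are k·fs ± 13.8 MHz for integer k ≥ 0.
k=0: 13.8 MHz.
k=1: 45.6 MHz, 73.2 MHz.
k=2: 105 MHz, 132.6 MHz.
k=3: 164.4 MHz, 192 MHz.
Within [34.4 MHz, 159.5 MHz]: 45.6 MHz, 73.2 MHz, 105 MHz, 132.6 MHz.

45.6 MHz, 73.2 MHz, 105 MHz, 132.6 MHz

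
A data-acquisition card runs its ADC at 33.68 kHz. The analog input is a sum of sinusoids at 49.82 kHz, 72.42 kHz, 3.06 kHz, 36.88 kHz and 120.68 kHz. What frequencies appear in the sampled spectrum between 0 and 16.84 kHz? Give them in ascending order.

3.06 kHz, 3.2 kHz, 5.06 kHz, 14.04 kHz, 16.14 kHz

fs/2 = 16.84 kHz.
49.82 kHz mod fs = 16.14 kHz.
16.14 kHz ≤ fs/2 = 16.84 kHz, appears at 16.14 kHz.
72.42 kHz mod fs = 5.06 kHz.
5.06 kHz ≤ fs/2 = 16.84 kHz, appears at 5.06 kHz.
3.06 kHz ≤ fs/2 = 16.84 kHz, passes unchanged.
36.88 kHz mod fs = 3.2 kHz.
3.2 kHz ≤ fs/2 = 16.84 kHz, appears at 3.2 kHz.
120.68 kHz mod fs = 19.64 kHz.
19.64 kHz > fs/2 = 16.84 kHz, folds to fs − 19.64 kHz = 14.04 kHz.
Distinct values: {3.06 kHz, 3.2 kHz, 5.06 kHz, 14.04 kHz, 16.14 kHz}.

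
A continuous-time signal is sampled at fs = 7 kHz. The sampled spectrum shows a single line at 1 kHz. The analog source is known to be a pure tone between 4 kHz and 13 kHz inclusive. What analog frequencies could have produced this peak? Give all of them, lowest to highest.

Frequencies that alias to 1 kHz are k·fs ± 1 kHz for integer k ≥ 0.
k=0: 1 kHz.
k=1: 6 kHz, 8 kHz.
k=2: 13 kHz, 15 kHz.
k=3: 20 kHz, 22 kHz.
Within [4 kHz, 13 kHz]: 6 kHz, 8 kHz, 13 kHz.

6 kHz, 8 kHz, 13 kHz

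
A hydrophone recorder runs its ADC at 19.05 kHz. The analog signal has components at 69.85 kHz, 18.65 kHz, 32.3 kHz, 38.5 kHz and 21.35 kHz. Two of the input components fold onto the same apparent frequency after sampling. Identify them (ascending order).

18.65 kHz, 38.5 kHz

fs/2 = 9.525 kHz.
69.85 kHz mod fs = 12.7 kHz.
12.7 kHz > fs/2 = 9.525 kHz, folds to fs − 12.7 kHz = 6.35 kHz.
18.65 kHz > fs/2 = 9.525 kHz, folds to fs − 18.65 kHz = 0.4 kHz.
32.3 kHz mod fs = 13.25 kHz.
13.25 kHz > fs/2 = 9.525 kHz, folds to fs − 13.25 kHz = 5.8 kHz.
38.5 kHz mod fs = 0.4 kHz.
0.4 kHz ≤ fs/2 = 9.525 kHz, appears at 0.4 kHz.
21.35 kHz mod fs = 2.3 kHz.
2.3 kHz ≤ fs/2 = 9.525 kHz, appears at 2.3 kHz.
18.65 kHz and 38.5 kHz both map to 0.4 kHz.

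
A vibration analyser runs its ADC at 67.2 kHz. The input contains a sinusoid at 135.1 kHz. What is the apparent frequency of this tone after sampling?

0.7 kHz

135.1 kHz mod fs = 0.7 kHz.
0.7 kHz ≤ fs/2 = 33.6 kHz, appears at 0.7 kHz.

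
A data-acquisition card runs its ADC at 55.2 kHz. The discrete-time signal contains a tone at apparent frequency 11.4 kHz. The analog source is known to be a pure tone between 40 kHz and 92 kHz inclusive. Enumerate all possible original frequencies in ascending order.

Frequencies that alias to 11.4 kHz are k·fs ± 11.4 kHz for integer k ≥ 0.
k=0: 11.4 kHz.
k=1: 43.8 kHz, 66.6 kHz.
k=2: 99 kHz, 121.8 kHz.
Within [40 kHz, 92 kHz]: 43.8 kHz, 66.6 kHz.

43.8 kHz, 66.6 kHz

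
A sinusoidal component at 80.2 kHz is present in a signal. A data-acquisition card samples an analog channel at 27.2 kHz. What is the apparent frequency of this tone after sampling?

1.4 kHz

80.2 kHz mod fs = 25.8 kHz.
25.8 kHz > fs/2 = 13.6 kHz, folds to fs − 25.8 kHz = 1.4 kHz.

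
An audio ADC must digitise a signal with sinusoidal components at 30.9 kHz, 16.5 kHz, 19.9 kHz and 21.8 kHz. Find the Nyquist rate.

61.8 kHz

Highest-frequency component: 30.9 kHz.
Nyquist rate = 2 × 30.9 kHz = 61.8 kHz.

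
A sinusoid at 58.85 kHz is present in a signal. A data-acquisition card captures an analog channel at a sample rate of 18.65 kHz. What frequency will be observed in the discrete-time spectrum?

2.9 kHz

58.85 kHz mod fs = 2.9 kHz.
2.9 kHz ≤ fs/2 = 9.325 kHz, appears at 2.9 kHz.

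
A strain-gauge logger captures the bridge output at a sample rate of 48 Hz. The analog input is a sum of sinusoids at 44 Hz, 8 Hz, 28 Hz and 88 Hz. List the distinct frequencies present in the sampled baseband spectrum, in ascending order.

fs/2 = 24 Hz.
44 Hz > fs/2 = 24 Hz, folds to fs − 44 Hz = 4 Hz.
8 Hz ≤ fs/2 = 24 Hz, passes unchanged.
28 Hz > fs/2 = 24 Hz, folds to fs − 28 Hz = 20 Hz.
88 Hz mod fs = 40 Hz.
40 Hz > fs/2 = 24 Hz, folds to fs − 40 Hz = 8 Hz.
Distinct values: {4 Hz, 8 Hz, 20 Hz}.

4 Hz, 8 Hz, 20 Hz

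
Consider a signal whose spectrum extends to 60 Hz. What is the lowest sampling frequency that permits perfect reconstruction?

Nyquist rate = 2 × 60 Hz = 120 Hz.

120 Hz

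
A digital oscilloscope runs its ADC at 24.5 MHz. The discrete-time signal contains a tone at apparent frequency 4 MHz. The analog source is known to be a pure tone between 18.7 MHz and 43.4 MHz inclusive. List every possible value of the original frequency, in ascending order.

Frequencies that alias to 4 MHz are k·fs ± 4 MHz for integer k ≥ 0.
k=0: 4 MHz.
k=1: 20.5 MHz, 28.5 MHz.
k=2: 45 MHz, 53 MHz.
Within [18.7 MHz, 43.4 MHz]: 20.5 MHz, 28.5 MHz.

20.5 MHz, 28.5 MHz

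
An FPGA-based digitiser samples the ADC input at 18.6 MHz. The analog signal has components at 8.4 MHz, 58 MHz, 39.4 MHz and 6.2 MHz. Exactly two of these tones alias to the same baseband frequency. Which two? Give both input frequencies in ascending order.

39.4 MHz, 58 MHz

fs/2 = 9.3 MHz.
8.4 MHz ≤ fs/2 = 9.3 MHz, passes unchanged.
58 MHz mod fs = 2.2 MHz.
2.2 MHz ≤ fs/2 = 9.3 MHz, appears at 2.2 MHz.
39.4 MHz mod fs = 2.2 MHz.
2.2 MHz ≤ fs/2 = 9.3 MHz, appears at 2.2 MHz.
6.2 MHz ≤ fs/2 = 9.3 MHz, passes unchanged.
39.4 MHz and 58 MHz both map to 2.2 MHz.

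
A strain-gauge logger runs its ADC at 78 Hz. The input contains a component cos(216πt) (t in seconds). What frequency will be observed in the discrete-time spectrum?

ω = 216π rad/s → f = ω/(2π) = 108 Hz.
108 Hz mod fs = 30 Hz.
30 Hz ≤ fs/2 = 39 Hz, appears at 30 Hz.

30 Hz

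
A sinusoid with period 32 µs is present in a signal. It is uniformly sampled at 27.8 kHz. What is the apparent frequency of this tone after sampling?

T = 32 µs → f = 1/T = 31.25 kHz.
31.25 kHz mod fs = 3.45 kHz.
3.45 kHz ≤ fs/2 = 13.9 kHz, appears at 3.45 kHz.

3.45 kHz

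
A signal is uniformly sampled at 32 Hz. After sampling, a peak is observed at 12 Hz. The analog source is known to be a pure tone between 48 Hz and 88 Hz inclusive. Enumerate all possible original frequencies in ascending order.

52 Hz, 76 Hz, 84 Hz

Frequencies that alias to 12 Hz are k·fs ± 12 Hz for integer k ≥ 0.
k=0: 12 Hz.
k=1: 20 Hz, 44 Hz.
k=2: 52 Hz, 76 Hz.
k=3: 84 Hz, 108 Hz.
k=4: 116 Hz, 140 Hz.
Within [48 Hz, 88 Hz]: 52 Hz, 76 Hz, 84 Hz.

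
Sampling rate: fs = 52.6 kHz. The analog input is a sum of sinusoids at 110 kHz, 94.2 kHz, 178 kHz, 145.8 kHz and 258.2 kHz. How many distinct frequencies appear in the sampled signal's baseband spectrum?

4

fs/2 = 26.3 kHz.
110 kHz mod fs = 4.8 kHz.
4.8 kHz ≤ fs/2 = 26.3 kHz, appears at 4.8 kHz.
94.2 kHz mod fs = 41.6 kHz.
41.6 kHz > fs/2 = 26.3 kHz, folds to fs − 41.6 kHz = 11 kHz.
178 kHz mod fs = 20.2 kHz.
20.2 kHz ≤ fs/2 = 26.3 kHz, appears at 20.2 kHz.
145.8 kHz mod fs = 40.6 kHz.
40.6 kHz > fs/2 = 26.3 kHz, folds to fs − 40.6 kHz = 12 kHz.
258.2 kHz mod fs = 47.8 kHz.
47.8 kHz > fs/2 = 26.3 kHz, folds to fs − 47.8 kHz = 4.8 kHz.
Distinct values: {4.8 kHz, 11 kHz, 12 kHz, 20.2 kHz} → 4.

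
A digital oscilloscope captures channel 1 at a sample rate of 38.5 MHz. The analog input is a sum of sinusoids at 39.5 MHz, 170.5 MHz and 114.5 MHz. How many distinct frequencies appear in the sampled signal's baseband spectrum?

2

fs/2 = 19.25 MHz.
39.5 MHz mod fs = 1 MHz.
1 MHz ≤ fs/2 = 19.25 MHz, appears at 1 MHz.
170.5 MHz mod fs = 16.5 MHz.
16.5 MHz ≤ fs/2 = 19.25 MHz, appears at 16.5 MHz.
114.5 MHz mod fs = 37.5 MHz.
37.5 MHz > fs/2 = 19.25 MHz, folds to fs − 37.5 MHz = 1 MHz.
Distinct values: {1 MHz, 16.5 MHz} → 2.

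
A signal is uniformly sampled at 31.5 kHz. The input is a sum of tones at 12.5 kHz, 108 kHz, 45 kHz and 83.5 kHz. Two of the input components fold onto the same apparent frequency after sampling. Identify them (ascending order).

45 kHz, 108 kHz

fs/2 = 15.75 kHz.
12.5 kHz ≤ fs/2 = 15.75 kHz, passes unchanged.
108 kHz mod fs = 13.5 kHz.
13.5 kHz ≤ fs/2 = 15.75 kHz, appears at 13.5 kHz.
45 kHz mod fs = 13.5 kHz.
13.5 kHz ≤ fs/2 = 15.75 kHz, appears at 13.5 kHz.
83.5 kHz mod fs = 20.5 kHz.
20.5 kHz > fs/2 = 15.75 kHz, folds to fs − 20.5 kHz = 11 kHz.
45 kHz and 108 kHz both map to 13.5 kHz.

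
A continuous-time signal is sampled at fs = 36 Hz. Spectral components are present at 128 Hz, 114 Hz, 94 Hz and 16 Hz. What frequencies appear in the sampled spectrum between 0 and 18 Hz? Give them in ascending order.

fs/2 = 18 Hz.
128 Hz mod fs = 20 Hz.
20 Hz > fs/2 = 18 Hz, folds to fs − 20 Hz = 16 Hz.
114 Hz mod fs = 6 Hz.
6 Hz ≤ fs/2 = 18 Hz, appears at 6 Hz.
94 Hz mod fs = 22 Hz.
22 Hz > fs/2 = 18 Hz, folds to fs − 22 Hz = 14 Hz.
16 Hz ≤ fs/2 = 18 Hz, passes unchanged.
Distinct values: {6 Hz, 14 Hz, 16 Hz}.

6 Hz, 14 Hz, 16 Hz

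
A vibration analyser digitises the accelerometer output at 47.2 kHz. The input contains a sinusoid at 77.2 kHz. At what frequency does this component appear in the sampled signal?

77.2 kHz mod fs = 30 kHz.
30 kHz > fs/2 = 23.6 kHz, folds to fs − 30 kHz = 17.2 kHz.

17.2 kHz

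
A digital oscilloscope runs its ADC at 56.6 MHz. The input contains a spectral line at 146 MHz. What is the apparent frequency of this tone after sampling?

23.8 MHz

146 MHz mod fs = 32.8 MHz.
32.8 MHz > fs/2 = 28.3 MHz, folds to fs − 32.8 MHz = 23.8 MHz.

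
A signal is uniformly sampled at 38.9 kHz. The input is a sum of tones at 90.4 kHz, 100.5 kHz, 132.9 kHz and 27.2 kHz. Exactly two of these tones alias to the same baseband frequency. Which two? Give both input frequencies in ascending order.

fs/2 = 19.45 kHz.
90.4 kHz mod fs = 12.6 kHz.
12.6 kHz ≤ fs/2 = 19.45 kHz, appears at 12.6 kHz.
100.5 kHz mod fs = 22.7 kHz.
22.7 kHz > fs/2 = 19.45 kHz, folds to fs − 22.7 kHz = 16.2 kHz.
132.9 kHz mod fs = 16.2 kHz.
16.2 kHz ≤ fs/2 = 19.45 kHz, appears at 16.2 kHz.
27.2 kHz > fs/2 = 19.45 kHz, folds to fs − 27.2 kHz = 11.7 kHz.
100.5 kHz and 132.9 kHz both map to 16.2 kHz.

100.5 kHz, 132.9 kHz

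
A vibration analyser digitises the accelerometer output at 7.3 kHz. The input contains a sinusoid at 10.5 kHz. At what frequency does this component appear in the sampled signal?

3.2 kHz

10.5 kHz mod fs = 3.2 kHz.
3.2 kHz ≤ fs/2 = 3.65 kHz, appears at 3.2 kHz.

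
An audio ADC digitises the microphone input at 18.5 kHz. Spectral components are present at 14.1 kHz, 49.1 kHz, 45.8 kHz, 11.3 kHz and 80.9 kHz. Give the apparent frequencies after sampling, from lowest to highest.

fs/2 = 9.25 kHz.
14.1 kHz > fs/2 = 9.25 kHz, folds to fs − 14.1 kHz = 4.4 kHz.
49.1 kHz mod fs = 12.1 kHz.
12.1 kHz > fs/2 = 9.25 kHz, folds to fs − 12.1 kHz = 6.4 kHz.
45.8 kHz mod fs = 8.8 kHz.
8.8 kHz ≤ fs/2 = 9.25 kHz, appears at 8.8 kHz.
11.3 kHz > fs/2 = 9.25 kHz, folds to fs − 11.3 kHz = 7.2 kHz.
80.9 kHz mod fs = 6.9 kHz.
6.9 kHz ≤ fs/2 = 9.25 kHz, appears at 6.9 kHz.
Distinct values: {4.4 kHz, 6.4 kHz, 6.9 kHz, 7.2 kHz, 8.8 kHz}.

4.4 kHz, 6.4 kHz, 6.9 kHz, 7.2 kHz, 8.8 kHz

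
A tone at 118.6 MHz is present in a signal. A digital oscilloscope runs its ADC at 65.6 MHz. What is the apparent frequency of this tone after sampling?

118.6 MHz mod fs = 53 MHz.
53 MHz > fs/2 = 32.8 MHz, folds to fs − 53 MHz = 12.6 MHz.

12.6 MHz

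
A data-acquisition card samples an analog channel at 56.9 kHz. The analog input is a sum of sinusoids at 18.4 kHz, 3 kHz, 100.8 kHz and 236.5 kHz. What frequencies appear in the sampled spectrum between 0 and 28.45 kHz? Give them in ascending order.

fs/2 = 28.45 kHz.
18.4 kHz ≤ fs/2 = 28.45 kHz, passes unchanged.
3 kHz ≤ fs/2 = 28.45 kHz, passes unchanged.
100.8 kHz mod fs = 43.9 kHz.
43.9 kHz > fs/2 = 28.45 kHz, folds to fs − 43.9 kHz = 13 kHz.
236.5 kHz mod fs = 8.9 kHz.
8.9 kHz ≤ fs/2 = 28.45 kHz, appears at 8.9 kHz.
Distinct values: {3 kHz, 8.9 kHz, 13 kHz, 18.4 kHz}.

3 kHz, 8.9 kHz, 13 kHz, 18.4 kHz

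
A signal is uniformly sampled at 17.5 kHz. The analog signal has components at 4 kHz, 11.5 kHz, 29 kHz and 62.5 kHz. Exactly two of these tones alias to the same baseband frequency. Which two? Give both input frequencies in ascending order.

fs/2 = 8.75 kHz.
4 kHz ≤ fs/2 = 8.75 kHz, passes unchanged.
11.5 kHz > fs/2 = 8.75 kHz, folds to fs − 11.5 kHz = 6 kHz.
29 kHz mod fs = 11.5 kHz.
11.5 kHz > fs/2 = 8.75 kHz, folds to fs − 11.5 kHz = 6 kHz.
62.5 kHz mod fs = 10 kHz.
10 kHz > fs/2 = 8.75 kHz, folds to fs − 10 kHz = 7.5 kHz.
11.5 kHz and 29 kHz both map to 6 kHz.

11.5 kHz, 29 kHz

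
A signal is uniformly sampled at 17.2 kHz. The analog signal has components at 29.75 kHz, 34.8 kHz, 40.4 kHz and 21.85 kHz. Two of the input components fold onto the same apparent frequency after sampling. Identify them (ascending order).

fs/2 = 8.6 kHz.
29.75 kHz mod fs = 12.55 kHz.
12.55 kHz > fs/2 = 8.6 kHz, folds to fs − 12.55 kHz = 4.65 kHz.
34.8 kHz mod fs = 0.4 kHz.
0.4 kHz ≤ fs/2 = 8.6 kHz, appears at 0.4 kHz.
40.4 kHz mod fs = 6 kHz.
6 kHz ≤ fs/2 = 8.6 kHz, appears at 6 kHz.
21.85 kHz mod fs = 4.65 kHz.
4.65 kHz ≤ fs/2 = 8.6 kHz, appears at 4.65 kHz.
21.85 kHz and 29.75 kHz both map to 4.65 kHz.

21.85 kHz, 29.75 kHz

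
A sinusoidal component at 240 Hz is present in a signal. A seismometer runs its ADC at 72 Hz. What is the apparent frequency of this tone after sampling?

240 Hz mod fs = 24 Hz.
24 Hz ≤ fs/2 = 36 Hz, appears at 24 Hz.

24 Hz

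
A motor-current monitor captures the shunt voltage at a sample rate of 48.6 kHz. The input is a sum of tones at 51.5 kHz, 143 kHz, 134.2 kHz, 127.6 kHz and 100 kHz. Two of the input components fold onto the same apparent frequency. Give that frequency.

fs/2 = 24.3 kHz.
51.5 kHz mod fs = 2.9 kHz.
2.9 kHz ≤ fs/2 = 24.3 kHz, appears at 2.9 kHz.
143 kHz mod fs = 45.8 kHz.
45.8 kHz > fs/2 = 24.3 kHz, folds to fs − 45.8 kHz = 2.8 kHz.
134.2 kHz mod fs = 37 kHz.
37 kHz > fs/2 = 24.3 kHz, folds to fs − 37 kHz = 11.6 kHz.
127.6 kHz mod fs = 30.4 kHz.
30.4 kHz > fs/2 = 24.3 kHz, folds to fs − 30.4 kHz = 18.2 kHz.
100 kHz mod fs = 2.8 kHz.
2.8 kHz ≤ fs/2 = 24.3 kHz, appears at 2.8 kHz.
100 kHz and 143 kHz both map to 2.8 kHz.

2.8 kHz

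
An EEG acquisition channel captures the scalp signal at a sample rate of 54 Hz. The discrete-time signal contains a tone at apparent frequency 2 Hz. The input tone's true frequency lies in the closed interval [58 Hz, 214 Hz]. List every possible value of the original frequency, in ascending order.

Frequencies that alias to 2 Hz are k·fs ± 2 Hz for integer k ≥ 0.
k=0: 2 Hz.
k=1: 52 Hz, 56 Hz.
k=2: 106 Hz, 110 Hz.
k=3: 160 Hz, 164 Hz.
k=4: 214 Hz, 218 Hz.
k=5: 268 Hz, 272 Hz.
Within [58 Hz, 214 Hz]: 106 Hz, 110 Hz, 160 Hz, 164 Hz, 214 Hz.

106 Hz, 110 Hz, 160 Hz, 164 Hz, 214 Hz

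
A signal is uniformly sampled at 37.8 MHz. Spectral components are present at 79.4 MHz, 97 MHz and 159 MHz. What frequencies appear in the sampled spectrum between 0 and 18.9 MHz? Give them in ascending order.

3.8 MHz, 7.8 MHz, 16.4 MHz

fs/2 = 18.9 MHz.
79.4 MHz mod fs = 3.8 MHz.
3.8 MHz ≤ fs/2 = 18.9 MHz, appears at 3.8 MHz.
97 MHz mod fs = 21.4 MHz.
21.4 MHz > fs/2 = 18.9 MHz, folds to fs − 21.4 MHz = 16.4 MHz.
159 MHz mod fs = 7.8 MHz.
7.8 MHz ≤ fs/2 = 18.9 MHz, appears at 7.8 MHz.
Distinct values: {3.8 MHz, 7.8 MHz, 16.4 MHz}.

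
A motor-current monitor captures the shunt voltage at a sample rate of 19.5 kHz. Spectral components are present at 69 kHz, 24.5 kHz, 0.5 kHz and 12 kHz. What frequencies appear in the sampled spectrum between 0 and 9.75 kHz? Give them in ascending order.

0.5 kHz, 5 kHz, 7.5 kHz, 9 kHz

fs/2 = 9.75 kHz.
69 kHz mod fs = 10.5 kHz.
10.5 kHz > fs/2 = 9.75 kHz, folds to fs − 10.5 kHz = 9 kHz.
24.5 kHz mod fs = 5 kHz.
5 kHz ≤ fs/2 = 9.75 kHz, appears at 5 kHz.
0.5 kHz ≤ fs/2 = 9.75 kHz, passes unchanged.
12 kHz > fs/2 = 9.75 kHz, folds to fs − 12 kHz = 7.5 kHz.
Distinct values: {0.5 kHz, 5 kHz, 7.5 kHz, 9 kHz}.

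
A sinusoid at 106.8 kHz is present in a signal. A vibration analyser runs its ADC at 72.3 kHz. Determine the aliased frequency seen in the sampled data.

34.5 kHz

106.8 kHz mod fs = 34.5 kHz.
34.5 kHz ≤ fs/2 = 36.15 kHz, appears at 34.5 kHz.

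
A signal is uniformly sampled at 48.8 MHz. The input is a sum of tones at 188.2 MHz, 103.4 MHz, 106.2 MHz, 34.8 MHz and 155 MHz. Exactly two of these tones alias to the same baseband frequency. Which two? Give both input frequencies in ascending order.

fs/2 = 24.4 MHz.
188.2 MHz mod fs = 41.8 MHz.
41.8 MHz > fs/2 = 24.4 MHz, folds to fs − 41.8 MHz = 7 MHz.
103.4 MHz mod fs = 5.8 MHz.
5.8 MHz ≤ fs/2 = 24.4 MHz, appears at 5.8 MHz.
106.2 MHz mod fs = 8.6 MHz.
8.6 MHz ≤ fs/2 = 24.4 MHz, appears at 8.6 MHz.
34.8 MHz > fs/2 = 24.4 MHz, folds to fs − 34.8 MHz = 14 MHz.
155 MHz mod fs = 8.6 MHz.
8.6 MHz ≤ fs/2 = 24.4 MHz, appears at 8.6 MHz.
106.2 MHz and 155 MHz both map to 8.6 MHz.

106.2 MHz, 155 MHz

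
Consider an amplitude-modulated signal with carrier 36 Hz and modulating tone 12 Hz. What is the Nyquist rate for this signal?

96 Hz

AM sidebands sit at fc ± fm = 24 Hz and 48 Hz.
Highest-frequency component: 48 Hz.
Nyquist rate = 2 × 48 Hz = 96 Hz.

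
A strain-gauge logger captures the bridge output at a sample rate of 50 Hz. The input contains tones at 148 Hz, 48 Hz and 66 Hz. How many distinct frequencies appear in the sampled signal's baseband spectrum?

2

fs/2 = 25 Hz.
148 Hz mod fs = 48 Hz.
48 Hz > fs/2 = 25 Hz, folds to fs − 48 Hz = 2 Hz.
48 Hz > fs/2 = 25 Hz, folds to fs − 48 Hz = 2 Hz.
66 Hz mod fs = 16 Hz.
16 Hz ≤ fs/2 = 25 Hz, appears at 16 Hz.
Distinct values: {2 Hz, 16 Hz} → 2.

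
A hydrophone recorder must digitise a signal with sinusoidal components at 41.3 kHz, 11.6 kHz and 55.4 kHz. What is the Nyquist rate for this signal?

110.8 kHz

Highest-frequency component: 55.4 kHz.
Nyquist rate = 2 × 55.4 kHz = 110.8 kHz.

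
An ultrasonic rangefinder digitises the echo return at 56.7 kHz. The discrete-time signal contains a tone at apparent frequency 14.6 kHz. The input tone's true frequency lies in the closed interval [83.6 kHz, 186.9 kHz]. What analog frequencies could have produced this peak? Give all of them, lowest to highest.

Frequencies that alias to 14.6 kHz are k·fs ± 14.6 kHz for integer k ≥ 0.
k=0: 14.6 kHz.
k=1: 42.1 kHz, 71.3 kHz.
k=2: 98.8 kHz, 128 kHz.
k=3: 155.5 kHz, 184.7 kHz.
k=4: 212.2 kHz, 241.4 kHz.
Within [83.6 kHz, 186.9 kHz]: 98.8 kHz, 128 kHz, 155.5 kHz, 184.7 kHz.

98.8 kHz, 128 kHz, 155.5 kHz, 184.7 kHz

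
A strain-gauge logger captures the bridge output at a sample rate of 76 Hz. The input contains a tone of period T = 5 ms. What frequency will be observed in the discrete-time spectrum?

T = 5 ms → f = 1/T = 200 Hz.
200 Hz mod fs = 48 Hz.
48 Hz > fs/2 = 38 Hz, folds to fs − 48 Hz = 28 Hz.

28 Hz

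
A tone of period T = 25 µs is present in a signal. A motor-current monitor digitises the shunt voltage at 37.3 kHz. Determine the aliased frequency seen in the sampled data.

2.7 kHz

T = 25 µs → f = 1/T = 40 kHz.
40 kHz mod fs = 2.7 kHz.
2.7 kHz ≤ fs/2 = 18.65 kHz, appears at 2.7 kHz.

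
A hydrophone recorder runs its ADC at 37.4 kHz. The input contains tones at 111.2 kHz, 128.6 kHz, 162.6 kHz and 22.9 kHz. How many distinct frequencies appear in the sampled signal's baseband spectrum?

4

fs/2 = 18.7 kHz.
111.2 kHz mod fs = 36.4 kHz.
36.4 kHz > fs/2 = 18.7 kHz, folds to fs − 36.4 kHz = 1 kHz.
128.6 kHz mod fs = 16.4 kHz.
16.4 kHz ≤ fs/2 = 18.7 kHz, appears at 16.4 kHz.
162.6 kHz mod fs = 13 kHz.
13 kHz ≤ fs/2 = 18.7 kHz, appears at 13 kHz.
22.9 kHz > fs/2 = 18.7 kHz, folds to fs − 22.9 kHz = 14.5 kHz.
Distinct values: {1 kHz, 13 kHz, 14.5 kHz, 16.4 kHz} → 4.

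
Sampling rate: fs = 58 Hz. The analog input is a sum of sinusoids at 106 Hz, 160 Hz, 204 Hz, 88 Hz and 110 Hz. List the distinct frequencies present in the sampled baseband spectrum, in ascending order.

fs/2 = 29 Hz.
106 Hz mod fs = 48 Hz.
48 Hz > fs/2 = 29 Hz, folds to fs − 48 Hz = 10 Hz.
160 Hz mod fs = 44 Hz.
44 Hz > fs/2 = 29 Hz, folds to fs − 44 Hz = 14 Hz.
204 Hz mod fs = 30 Hz.
30 Hz > fs/2 = 29 Hz, folds to fs − 30 Hz = 28 Hz.
88 Hz mod fs = 30 Hz.
30 Hz > fs/2 = 29 Hz, folds to fs − 30 Hz = 28 Hz.
110 Hz mod fs = 52 Hz.
52 Hz > fs/2 = 29 Hz, folds to fs − 52 Hz = 6 Hz.
Distinct values: {6 Hz, 10 Hz, 14 Hz, 28 Hz}.

6 Hz, 10 Hz, 14 Hz, 28 Hz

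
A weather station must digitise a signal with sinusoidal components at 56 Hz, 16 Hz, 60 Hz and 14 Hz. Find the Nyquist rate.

120 Hz

Highest-frequency component: 60 Hz.
Nyquist rate = 2 × 60 Hz = 120 Hz.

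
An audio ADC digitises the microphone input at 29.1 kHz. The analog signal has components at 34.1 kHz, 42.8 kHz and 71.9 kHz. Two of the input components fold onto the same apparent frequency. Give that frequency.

fs/2 = 14.55 kHz.
34.1 kHz mod fs = 5 kHz.
5 kHz ≤ fs/2 = 14.55 kHz, appears at 5 kHz.
42.8 kHz mod fs = 13.7 kHz.
13.7 kHz ≤ fs/2 = 14.55 kHz, appears at 13.7 kHz.
71.9 kHz mod fs = 13.7 kHz.
13.7 kHz ≤ fs/2 = 14.55 kHz, appears at 13.7 kHz.
42.8 kHz and 71.9 kHz both map to 13.7 kHz.

13.7 kHz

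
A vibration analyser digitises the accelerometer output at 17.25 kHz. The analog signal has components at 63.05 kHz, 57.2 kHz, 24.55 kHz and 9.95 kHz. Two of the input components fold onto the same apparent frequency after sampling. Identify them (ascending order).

fs/2 = 8.625 kHz.
63.05 kHz mod fs = 11.3 kHz.
11.3 kHz > fs/2 = 8.625 kHz, folds to fs − 11.3 kHz = 5.95 kHz.
57.2 kHz mod fs = 5.45 kHz.
5.45 kHz ≤ fs/2 = 8.625 kHz, appears at 5.45 kHz.
24.55 kHz mod fs = 7.3 kHz.
7.3 kHz ≤ fs/2 = 8.625 kHz, appears at 7.3 kHz.
9.95 kHz > fs/2 = 8.625 kHz, folds to fs − 9.95 kHz = 7.3 kHz.
9.95 kHz and 24.55 kHz both map to 7.3 kHz.

9.95 kHz, 24.55 kHz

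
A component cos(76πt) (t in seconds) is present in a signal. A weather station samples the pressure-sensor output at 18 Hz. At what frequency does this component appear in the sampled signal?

ω = 76π rad/s → f = ω/(2π) = 38 Hz.
38 Hz mod fs = 2 Hz.
2 Hz ≤ fs/2 = 9 Hz, appears at 2 Hz.

2 Hz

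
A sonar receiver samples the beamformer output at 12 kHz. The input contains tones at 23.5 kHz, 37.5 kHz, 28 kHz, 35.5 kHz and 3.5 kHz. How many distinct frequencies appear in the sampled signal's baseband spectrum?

fs/2 = 6 kHz.
23.5 kHz mod fs = 11.5 kHz.
11.5 kHz > fs/2 = 6 kHz, folds to fs − 11.5 kHz = 0.5 kHz.
37.5 kHz mod fs = 1.5 kHz.
1.5 kHz ≤ fs/2 = 6 kHz, appears at 1.5 kHz.
28 kHz mod fs = 4 kHz.
4 kHz ≤ fs/2 = 6 kHz, appears at 4 kHz.
35.5 kHz mod fs = 11.5 kHz.
11.5 kHz > fs/2 = 6 kHz, folds to fs − 11.5 kHz = 0.5 kHz.
3.5 kHz ≤ fs/2 = 6 kHz, passes unchanged.
Distinct values: {0.5 kHz, 1.5 kHz, 3.5 kHz, 4 kHz} → 4.

4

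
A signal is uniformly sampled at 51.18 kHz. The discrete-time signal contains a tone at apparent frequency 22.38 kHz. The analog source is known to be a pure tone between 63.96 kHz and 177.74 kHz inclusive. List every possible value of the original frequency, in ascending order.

73.56 kHz, 79.98 kHz, 124.74 kHz, 131.16 kHz, 175.92 kHz

Frequencies that alias to 22.38 kHz are k·fs ± 22.38 kHz for integer k ≥ 0.
k=0: 22.38 kHz.
k=1: 28.8 kHz, 73.56 kHz.
k=2: 79.98 kHz, 124.74 kHz.
k=3: 131.16 kHz, 175.92 kHz.
k=4: 182.34 kHz, 227.1 kHz.
Within [63.96 kHz, 177.74 kHz]: 73.56 kHz, 79.98 kHz, 124.74 kHz, 131.16 kHz, 175.92 kHz.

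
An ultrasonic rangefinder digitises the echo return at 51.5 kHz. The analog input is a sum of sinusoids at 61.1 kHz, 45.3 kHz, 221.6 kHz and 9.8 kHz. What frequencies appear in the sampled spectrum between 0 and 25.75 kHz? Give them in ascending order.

6.2 kHz, 9.6 kHz, 9.8 kHz, 15.6 kHz

fs/2 = 25.75 kHz.
61.1 kHz mod fs = 9.6 kHz.
9.6 kHz ≤ fs/2 = 25.75 kHz, appears at 9.6 kHz.
45.3 kHz > fs/2 = 25.75 kHz, folds to fs − 45.3 kHz = 6.2 kHz.
221.6 kHz mod fs = 15.6 kHz.
15.6 kHz ≤ fs/2 = 25.75 kHz, appears at 15.6 kHz.
9.8 kHz ≤ fs/2 = 25.75 kHz, passes unchanged.
Distinct values: {6.2 kHz, 9.6 kHz, 9.8 kHz, 15.6 kHz}.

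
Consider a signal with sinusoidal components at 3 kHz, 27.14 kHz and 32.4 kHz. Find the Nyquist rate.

64.8 kHz

Highest-frequency component: 32.4 kHz.
Nyquist rate = 2 × 32.4 kHz = 64.8 kHz.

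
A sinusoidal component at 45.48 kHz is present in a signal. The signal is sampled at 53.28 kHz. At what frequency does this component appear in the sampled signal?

7.8 kHz

45.48 kHz > fs/2 = 26.64 kHz, folds to fs − 45.48 kHz = 7.8 kHz.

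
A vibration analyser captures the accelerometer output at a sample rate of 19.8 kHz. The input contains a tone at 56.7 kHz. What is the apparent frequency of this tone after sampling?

56.7 kHz mod fs = 17.1 kHz.
17.1 kHz > fs/2 = 9.9 kHz, folds to fs − 17.1 kHz = 2.7 kHz.

2.7 kHz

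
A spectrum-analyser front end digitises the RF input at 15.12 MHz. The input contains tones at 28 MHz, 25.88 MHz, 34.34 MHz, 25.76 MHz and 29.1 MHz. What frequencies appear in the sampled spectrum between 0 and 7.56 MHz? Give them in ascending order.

fs/2 = 7.56 MHz.
28 MHz mod fs = 12.88 MHz.
12.88 MHz > fs/2 = 7.56 MHz, folds to fs − 12.88 MHz = 2.24 MHz.
25.88 MHz mod fs = 10.76 MHz.
10.76 MHz > fs/2 = 7.56 MHz, folds to fs − 10.76 MHz = 4.36 MHz.
34.34 MHz mod fs = 4.1 MHz.
4.1 MHz ≤ fs/2 = 7.56 MHz, appears at 4.1 MHz.
25.76 MHz mod fs = 10.64 MHz.
10.64 MHz > fs/2 = 7.56 MHz, folds to fs − 10.64 MHz = 4.48 MHz.
29.1 MHz mod fs = 13.98 MHz.
13.98 MHz > fs/2 = 7.56 MHz, folds to fs − 13.98 MHz = 1.14 MHz.
Distinct values: {1.14 MHz, 2.24 MHz, 4.1 MHz, 4.36 MHz, 4.48 MHz}.

1.14 MHz, 2.24 MHz, 4.1 MHz, 4.36 MHz, 4.48 MHz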